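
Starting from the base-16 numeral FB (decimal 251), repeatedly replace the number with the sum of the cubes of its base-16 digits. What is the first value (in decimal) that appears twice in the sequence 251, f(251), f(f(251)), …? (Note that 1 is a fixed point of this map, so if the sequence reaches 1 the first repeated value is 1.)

4706

251 = (15,11)_16 → 15³ + 11³ = 3375 + 1331 = 4706
4706 = (1,2,6,2)_16 → 1³ + 2³ + 6³ + 2³ = 1 + 8 + 216 + 8 = 233
233 = (14,9)_16 → 14³ + 9³ = 2744 + 729 = 3473
3473 = (13,9,1)_16 → 13³ + 9³ + 1³ = 2197 + 729 + 1 = 2927
2927 = (11,6,15)_16 → 11³ + 6³ + 15³ = 1331 + 216 + 3375 = 4922
4922 = (1,3,3,10)_16 → 1³ + 3³ + 3³ + 10³ = 1 + 27 + 27 + 1000 = 1055
1055 = (4,1,15)_16 → 4³ + 1³ + 15³ = 64 + 1 + 3375 = 3440
3440 = (13,7,0)_16 → 13³ + 7³ + 0³ = 2197 + 343 + 0 = 2540
2540 = (9,14,12)_16 → 9³ + 14³ + 12³ = 729 + 2744 + 1728 = 5201
5201 = (1,4,5,1)_16 → 1³ + 4³ + 5³ + 1³ = 1 + 64 + 125 + 1 = 191
191 = (11,15)_16 → 11³ + 15³ = 1331 + 3375 = 4706  — 4706 already appeared earlier.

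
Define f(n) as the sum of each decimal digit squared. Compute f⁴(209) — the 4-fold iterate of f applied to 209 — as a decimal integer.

42

209 → 2² + 0² + 9² = 85
85 → 8² + 5² = 89
89 → 8² + 9² = 145
145 → 1² + 4² + 5² = 42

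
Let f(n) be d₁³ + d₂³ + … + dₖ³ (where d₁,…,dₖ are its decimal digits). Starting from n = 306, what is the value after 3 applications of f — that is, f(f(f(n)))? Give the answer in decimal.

306 → 3³ + 0³ + 6³ = 27 + 0 + 216 = 243
243 → 2³ + 4³ + 3³ = 8 + 64 + 27 = 99
99 → 9³ + 9³ = 729 + 729 = 1458

1458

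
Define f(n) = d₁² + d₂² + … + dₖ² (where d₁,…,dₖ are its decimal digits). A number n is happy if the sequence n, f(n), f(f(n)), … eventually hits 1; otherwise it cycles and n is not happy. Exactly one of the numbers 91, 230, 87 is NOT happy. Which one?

87

91: 91 → 82 → 68 → 100 → 1  — reaches 1 (happy)
230: 230 → 13 → 10 → 1  — reaches 1 (happy)
87: 87 → 113 → 11 → 2 → 4 → 16 → 37 → 58 → 89 → 145 → 42 → 20 → 4  — repeats 4 (not happy)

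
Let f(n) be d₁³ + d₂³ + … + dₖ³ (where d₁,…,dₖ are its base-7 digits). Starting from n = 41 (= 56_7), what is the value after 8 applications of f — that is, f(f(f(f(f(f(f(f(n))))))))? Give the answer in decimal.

125

41 = (5,6)_7 → 5³ + 6³ = 125 + 216 = 341
341 = (6,6,5)_7 → 6³ + 6³ + 5³ = 216 + 216 + 125 = 557
557 = (1,4,2,4)_7 → 1³ + 4³ + 2³ + 4³ = 1 + 64 + 8 + 64 = 137
137 = (2,5,4)_7 → 2³ + 5³ + 4³ = 8 + 125 + 64 = 197
197 = (4,0,1)_7 → 4³ + 0³ + 1³ = 64 + 0 + 1 = 65
65 = (1,2,2)_7 → 1³ + 2³ + 2³ = 1 + 8 + 8 = 17
17 = (2,3)_7 → 2³ + 3³ = 8 + 27 = 35
35 = (5,0)_7 → 5³ + 0³ = 125 + 0 = 125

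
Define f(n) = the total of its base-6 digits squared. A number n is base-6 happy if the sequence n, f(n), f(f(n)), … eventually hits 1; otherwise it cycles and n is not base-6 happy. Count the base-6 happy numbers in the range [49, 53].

1

49: 49 → 6 → 1  (reaches 1)
50: 50 → 9 → 10 → 17 → 29 → 41 → 26 → 20 → 13 → 5 → 25 → 17  (repeats 17)
51: 51 → 14 → 8 → 5 → 25 → 17 → 29 → 41 → 26 → 20 → 13 → 5  (repeats 5)
52: 52 → 21 → 18 → 9 → 10 → 17 → 29 → 41 → 26 → 20 → 13 → 5 → 25 → 17  (repeats 17)
53: 53 → 30 → 25 → 17 → 29 → 41 → 26 → 20 → 13 → 5 → 25  (repeats 25)
base-6 happy: 49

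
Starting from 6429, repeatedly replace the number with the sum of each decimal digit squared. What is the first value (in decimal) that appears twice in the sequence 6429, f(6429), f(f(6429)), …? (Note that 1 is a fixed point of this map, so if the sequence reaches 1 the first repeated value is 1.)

37

6429 → 6² + 4² + 2² + 9² = 137
137 → 1² + 3² + 7² = 59
59 → 5² + 9² = 106
106 → 1² + 0² + 6² = 37
37 → 3² + 7² = 58
58 → 5² + 8² = 89
89 → 8² + 9² = 145
145 → 1² + 4² + 5² = 42
42 → 4² + 2² = 20
20 → 2² + 0² = 4
4 → 4² = 16
16 → 1² + 6² = 37  — 37 already appeared earlier.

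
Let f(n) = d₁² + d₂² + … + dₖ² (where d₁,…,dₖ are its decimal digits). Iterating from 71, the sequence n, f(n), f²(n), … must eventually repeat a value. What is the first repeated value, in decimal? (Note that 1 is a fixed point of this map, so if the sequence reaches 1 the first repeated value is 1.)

89

71 → 50
50 → 25
25 → 29
29 → 85
85 → 89
89 → 145
145 → 42
42 → 20
20 → 4
4 → 16
16 → 37
37 → 58
58 → 89  — 89 already appeared earlier.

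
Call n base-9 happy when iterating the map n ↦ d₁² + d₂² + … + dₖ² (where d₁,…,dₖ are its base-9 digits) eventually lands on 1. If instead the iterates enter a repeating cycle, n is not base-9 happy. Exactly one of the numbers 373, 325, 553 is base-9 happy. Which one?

553

373: 373 → 57 → 45 → 25 → 53 → 89 → 65 → 53  — repeats 53 (not base-9 happy)
325: 325 → 17 → 65 → 53 → 89 → 65  — repeats 65 (not base-9 happy)
553: 553 → 101 → 9 → 1  — reaches 1 (base-9 happy)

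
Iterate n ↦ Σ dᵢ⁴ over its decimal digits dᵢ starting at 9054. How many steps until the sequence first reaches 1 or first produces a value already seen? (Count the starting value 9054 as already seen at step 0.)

9054 → 9⁴ + 0⁴ + 5⁴ + 4⁴ = 6561 + 0 + 625 + 256 = 7442
7442 → 7⁴ + 4⁴ + 4⁴ + 2⁴ = 2401 + 256 + 256 + 16 = 2929
2929 → 2⁴ + 9⁴ + 2⁴ + 9⁴ = 16 + 6561 + 16 + 6561 = 13154
13154 → 1⁴ + 3⁴ + 1⁴ + 5⁴ + 4⁴ = 1 + 81 + 1 + 625 + 256 = 964
964 → 9⁴ + 6⁴ + 4⁴ = 6561 + 1296 + 256 = 8113
8113 → 8⁴ + 1⁴ + 1⁴ + 3⁴ = 4096 + 1 + 1 + 81 = 4179
4179 → 4⁴ + 1⁴ + 7⁴ + 9⁴ = 256 + 1 + 2401 + 6561 = 9219
9219 → 9⁴ + 2⁴ + 1⁴ + 9⁴ = 6561 + 16 + 1 + 6561 = 13139
13139 → 1⁴ + 3⁴ + 1⁴ + 3⁴ + 9⁴ = 1 + 81 + 1 + 81 + 6561 = 6725
6725 → 6⁴ + 7⁴ + 2⁴ + 5⁴ = 1296 + 2401 + 16 + 625 = 4338
4338 → 4⁴ + 3⁴ + 3⁴ + 8⁴ = 256 + 81 + 81 + 4096 = 4514
4514 → 4⁴ + 5⁴ + 1⁴ + 4⁴ = 256 + 625 + 1 + 256 = 1138
1138 → 1⁴ + 1⁴ + 3⁴ + 8⁴ = 1 + 1 + 81 + 4096 = 4179  — 4179 repeats.
That took 13 steps.

13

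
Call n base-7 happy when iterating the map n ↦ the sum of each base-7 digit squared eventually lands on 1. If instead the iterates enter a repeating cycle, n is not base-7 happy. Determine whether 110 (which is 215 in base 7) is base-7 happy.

110 = (2,1,5)_7 → 2² + 1² + 5² = 30
30 = (4,2)_7 → 4² + 2² = 20
20 = (2,6)_7 → 2² + 6² = 40
40 = (5,5)_7 → 5² + 5² = 50
50 = (1,0,1)_7 → 1² + 0² + 1² = 2
2 = (2)_7 → 2² = 4
4 = (4)_7 → 4² = 16
16 = (2,2)_7 → 2² + 2² = 8
8 = (1,1)_7 → 1² + 1² = 2  — 2 already seen; the sequence cycles without reaching 1.

not base-7 happy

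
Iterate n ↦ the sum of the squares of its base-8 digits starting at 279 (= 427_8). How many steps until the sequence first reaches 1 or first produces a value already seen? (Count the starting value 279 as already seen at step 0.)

279 = (4,2,7)_8 → 4² + 2² + 7² = 16 + 4 + 49 = 69
69 = (1,0,5)_8 → 1² + 0² + 5² = 1 + 0 + 25 = 26
26 = (3,2)_8 → 3² + 2² = 9 + 4 = 13
13 = (1,5)_8 → 1² + 5² = 1 + 25 = 26  — 26 repeats.
That took 4 steps.

4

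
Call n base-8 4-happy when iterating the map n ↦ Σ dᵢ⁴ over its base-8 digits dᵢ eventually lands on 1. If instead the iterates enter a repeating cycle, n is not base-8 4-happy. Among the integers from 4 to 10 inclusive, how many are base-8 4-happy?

4: 4 → 256 → 256  — not base-8 4-happy
5: 5 → 625 → 1299 → 369 → 1922 → 1393 → 1938 → 1409 → 1313 → 529 → 18 → 32 → 256 → 256  — not base-8 4-happy
6: 6 → 1296 → 288 → 512 → 1  — base-8 4-happy
7: 7 → 2401 → 1138 → 1329 → 1569 → 338 → 657 → 34 → 272 → 272  — not base-8 4-happy
8: 8 → 1  — base-8 4-happy
9: 9 → 2 → 16 → 16  — not base-8 4-happy
10: 10 → 17 → 17  — not base-8 4-happy
base-8 4-happy: 6, 8

2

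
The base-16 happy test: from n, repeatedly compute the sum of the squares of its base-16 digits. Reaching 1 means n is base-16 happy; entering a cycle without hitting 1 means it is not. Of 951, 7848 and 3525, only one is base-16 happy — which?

951: 951 → 179 → 130 → 68 → 32 → 4 → 16 → 1  — reaches 1 (base-16 happy)
7848: 7848 → 361 → 118 → 85 → 50 → 13 → 169 → 181 → 146 → 85  — repeats 85 (not base-16 happy)
3525: 3525 → 338 → 30 → 197 → 169 → 181 → 146 → 85 → 50 → 13 → 169  — repeats 169 (not base-16 happy)

951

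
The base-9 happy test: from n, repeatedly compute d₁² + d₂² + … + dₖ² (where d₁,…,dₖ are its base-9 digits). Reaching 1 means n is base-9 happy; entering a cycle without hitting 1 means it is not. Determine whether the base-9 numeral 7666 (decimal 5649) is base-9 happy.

5649 = (7,6,6,6)_9 → 7² + 6² + 6² + 6² = 157
157 = (1,8,4)_9 → 1² + 8² + 4² = 81
81 = (1,0,0)_9 → 1² + 0² + 0² = 1  — reached 1.

base-9 happy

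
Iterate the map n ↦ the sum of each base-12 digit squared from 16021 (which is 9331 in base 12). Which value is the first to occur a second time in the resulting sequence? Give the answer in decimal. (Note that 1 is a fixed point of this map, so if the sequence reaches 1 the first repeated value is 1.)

16021 = (9,3,3,1)_12 → 9² + 3² + 3² + 1² = 81 + 9 + 9 + 1 = 100
100 = (8,4)_12 → 8² + 4² = 64 + 16 = 80
80 = (6,8)_12 → 6² + 8² = 36 + 64 = 100  — 100 already appeared earlier.

100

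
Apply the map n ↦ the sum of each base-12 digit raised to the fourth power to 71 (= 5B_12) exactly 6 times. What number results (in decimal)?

20016

71 = (5,11)_12 → 5⁴ + 11⁴ = 625 + 14641 = 15266
15266 = (8,10,0,2)_12 → 8⁴ + 10⁴ + 0⁴ + 2⁴ = 4096 + 10000 + 0 + 16 = 14112
14112 = (8,2,0,0)_12 → 8⁴ + 2⁴ + 0⁴ + 0⁴ = 4096 + 16 + 0 + 0 = 4112
4112 = (2,4,6,8)_12 → 2⁴ + 4⁴ + 6⁴ + 8⁴ = 16 + 256 + 1296 + 4096 = 5664
5664 = (3,3,4,0)_12 → 3⁴ + 3⁴ + 4⁴ + 0⁴ = 81 + 81 + 256 + 0 = 418
418 = (2,10,10)_12 → 2⁴ + 10⁴ + 10⁴ = 16 + 10000 + 10000 = 20016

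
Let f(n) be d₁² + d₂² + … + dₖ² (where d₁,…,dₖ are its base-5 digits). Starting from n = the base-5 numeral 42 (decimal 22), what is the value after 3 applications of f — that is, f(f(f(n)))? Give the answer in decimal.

22 = (4,2)_5 → 20
20 = (4,0)_5 → 16
16 = (3,1)_5 → 10

10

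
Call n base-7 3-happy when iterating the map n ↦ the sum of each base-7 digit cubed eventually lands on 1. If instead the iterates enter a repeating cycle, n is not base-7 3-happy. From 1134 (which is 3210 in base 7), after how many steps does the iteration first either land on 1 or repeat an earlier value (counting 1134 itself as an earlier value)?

1134 = (3,2,1,0)_7 → 3³ + 2³ + 1³ + 0³ = 36
36 = (5,1)_7 → 5³ + 1³ = 126
126 = (2,4,0)_7 → 2³ + 4³ + 0³ = 72
72 = (1,3,2)_7 → 1³ + 3³ + 2³ = 36  — 36 repeats.
That took 4 steps.

4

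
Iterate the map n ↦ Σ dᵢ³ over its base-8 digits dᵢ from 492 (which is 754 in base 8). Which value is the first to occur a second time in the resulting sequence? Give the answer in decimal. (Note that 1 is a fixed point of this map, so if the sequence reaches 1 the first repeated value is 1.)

432

492 = (7,5,4)_8 → 532
532 = (1,0,2,4)_8 → 73
73 = (1,1,1)_8 → 3
3 = (3)_8 → 27
27 = (3,3)_8 → 54
54 = (6,6)_8 → 432
432 = (6,6,0)_8 → 432  — 432 already appeared earlier.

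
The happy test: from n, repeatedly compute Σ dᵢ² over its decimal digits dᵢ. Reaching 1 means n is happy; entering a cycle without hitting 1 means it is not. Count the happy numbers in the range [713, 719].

1

713: 713 → 59 → 106 → 37 → 58 → 89 → 145 → 42 → 20 → 4 → 16 → 37  — not happy
714: 714 → 66 → 72 → 53 → 34 → 25 → 29 → 85 → 89 → 145 → 42 → 20 → 4 → 16 → 37 → 58 → 89  — not happy
715: 715 → 75 → 74 → 65 → 61 → 37 → 58 → 89 → 145 → 42 → 20 → 4 → 16 → 37  — not happy
716: 716 → 86 → 100 → 1  — happy
717: 717 → 99 → 162 → 41 → 17 → 50 → 25 → 29 → 85 → 89 → 145 → 42 → 20 → 4 → 16 → 37 → 58 → 89  — not happy
718: 718 → 114 → 18 → 65 → 61 → 37 → 58 → 89 → 145 → 42 → 20 → 4 → 16 → 37  — not happy
719: 719 → 131 → 11 → 2 → 4 → 16 → 37 → 58 → 89 → 145 → 42 → 20 → 4  — not happy
happy: 716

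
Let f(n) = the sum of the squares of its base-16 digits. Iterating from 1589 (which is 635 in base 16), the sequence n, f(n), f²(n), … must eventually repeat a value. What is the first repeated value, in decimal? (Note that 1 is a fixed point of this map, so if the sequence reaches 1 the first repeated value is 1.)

1589 = (6,3,5)_16 → 6² + 3² + 5² = 70
70 = (4,6)_16 → 4² + 6² = 52
52 = (3,4)_16 → 3² + 4² = 25
25 = (1,9)_16 → 1² + 9² = 82
82 = (5,2)_16 → 5² + 2² = 29
29 = (1,13)_16 → 1² + 13² = 170
170 = (10,10)_16 → 10² + 10² = 200
200 = (12,8)_16 → 12² + 8² = 208
208 = (13,0)_16 → 13² + 0² = 169
169 = (10,9)_16 → 10² + 9² = 181
181 = (11,5)_16 → 11² + 5² = 146
146 = (9,2)_16 → 9² + 2² = 85
85 = (5,5)_16 → 5² + 5² = 50
50 = (3,2)_16 → 3² + 2² = 13
13 = (13)_16 → 13² = 169  — 169 already appeared earlier.

169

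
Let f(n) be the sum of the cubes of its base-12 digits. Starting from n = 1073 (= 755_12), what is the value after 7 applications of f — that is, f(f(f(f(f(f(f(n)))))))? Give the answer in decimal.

1

1073 = (7,5,5)_12 → 7³ + 5³ + 5³ = 343 + 125 + 125 = 593
593 = (4,1,5)_12 → 4³ + 1³ + 5³ = 64 + 1 + 125 = 190
190 = (1,3,10)_12 → 1³ + 3³ + 10³ = 1 + 27 + 1000 = 1028
1028 = (7,1,8)_12 → 7³ + 1³ + 8³ = 343 + 1 + 512 = 856
856 = (5,11,4)_12 → 5³ + 11³ + 4³ = 125 + 1331 + 64 = 1520
1520 = (10,6,8)_12 → 10³ + 6³ + 8³ = 1000 + 216 + 512 = 1728
1728 = (1,0,0,0)_12 → 1³ + 0³ + 0³ + 0³ = 1 + 0 + 0 + 0 = 1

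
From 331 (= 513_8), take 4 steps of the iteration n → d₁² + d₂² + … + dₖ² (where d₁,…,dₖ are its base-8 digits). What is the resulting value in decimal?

331 = (5,1,3)_8 → 5² + 1² + 3² = 25 + 1 + 9 = 35
35 = (4,3)_8 → 4² + 3² = 16 + 9 = 25
25 = (3,1)_8 → 3² + 1² = 9 + 1 = 10
10 = (1,2)_8 → 1² + 2² = 1 + 4 = 5

5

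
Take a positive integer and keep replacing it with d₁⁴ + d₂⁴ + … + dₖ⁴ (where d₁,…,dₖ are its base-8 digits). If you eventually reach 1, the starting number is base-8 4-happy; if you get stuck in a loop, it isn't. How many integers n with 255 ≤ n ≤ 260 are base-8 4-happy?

255: 255 → 4883 → 355 → 962 → 2418 → 2193 → 289 → 513 → 2 → 16 → 16  (repeats 16)
256: 256 → 256  (repeats 256)
257: 257 → 257  (repeats 257)
258: 258 → 272 → 272  (repeats 272)
259: 259 → 337 → 642 → 33 → 257 → 257  (repeats 257)
260: 260 → 512 → 1  (reaches 1)
base-8 4-happy: 260

1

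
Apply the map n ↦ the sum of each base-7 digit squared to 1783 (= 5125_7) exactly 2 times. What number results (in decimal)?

1783 = (5,1,2,5)_7 → 5² + 1² + 2² + 5² = 55
55 = (1,0,6)_7 → 1² + 0² + 6² = 37

37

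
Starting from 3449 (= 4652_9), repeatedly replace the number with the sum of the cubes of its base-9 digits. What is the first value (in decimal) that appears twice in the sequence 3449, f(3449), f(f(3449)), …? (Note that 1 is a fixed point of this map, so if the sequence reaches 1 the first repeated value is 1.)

3449 = (4,6,5,2)_9 → 4³ + 6³ + 5³ + 2³ = 64 + 216 + 125 + 8 = 413
413 = (5,0,8)_9 → 5³ + 0³ + 8³ = 125 + 0 + 512 = 637
637 = (7,7,7)_9 → 7³ + 7³ + 7³ = 343 + 343 + 343 = 1029
1029 = (1,3,6,3)_9 → 1³ + 3³ + 6³ + 3³ = 1 + 27 + 216 + 27 = 271
271 = (3,3,1)_9 → 3³ + 3³ + 1³ = 27 + 27 + 1 = 55
55 = (6,1)_9 → 6³ + 1³ = 216 + 1 = 217
217 = (2,6,1)_9 → 2³ + 6³ + 1³ = 8 + 216 + 1 = 225
225 = (2,7,0)_9 → 2³ + 7³ + 0³ = 8 + 343 + 0 = 351
351 = (4,3,0)_9 → 4³ + 3³ + 0³ = 64 + 27 + 0 = 91
91 = (1,1,1)_9 → 1³ + 1³ + 1³ = 1 + 1 + 1 = 3
3 = (3)_9 → 3³ = 27
27 = (3,0)_9 → 3³ + 0³ = 27 + 0 = 27  — 27 already appeared earlier.

27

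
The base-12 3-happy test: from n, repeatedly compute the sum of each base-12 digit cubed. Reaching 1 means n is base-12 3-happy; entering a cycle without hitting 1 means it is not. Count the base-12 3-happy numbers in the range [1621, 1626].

4

1621: 1621 → 1359 → 881 → 342 → 288 → 8 → 512 → 755 → 1464 → 1008 → 343 → 415 → 1351 → 1136 → 1855 → 1344 → 793 → 342  (repeats 342)
1622: 1622 → 1366 → 1854 → 1217 → 762 → 368 → 736 → 190 → 1028 → 856 → 1520 → 1728 → 1  (reaches 1)
1623: 1623 → 1385 → 1197 → 1268 → 1753 → 10 → 1000 → 1611 → 1366 → 1854 → 1217 → 762 → 368 → 736 → 190 → 1028 → 856 → 1520 → 1728 → 1  (reaches 1)
1624: 1624 → 1422 → 1945 → 219 → 244 → 577 → 65 → 250 → 1513 → 1217 → 762 → 368 → 736 → 190 → 1028 → 856 → 1520 → 1728 → 1  (reaches 1)
1625: 1625 → 1483 → 1370 → 953 → 684 → 793 → 342 → 288 → 8 → 512 → 755 → 1464 → 1008 → 343 → 415 → 1351 → 1136 → 1855 → 1344 → 793  (repeats 793)
1626: 1626 → 1574 → 2339 → 1404 → 1458 → 1217 → 762 → 368 → 736 → 190 → 1028 → 856 → 1520 → 1728 → 1  (reaches 1)
base-12 3-happy: 1622, 1623, 1624, 1626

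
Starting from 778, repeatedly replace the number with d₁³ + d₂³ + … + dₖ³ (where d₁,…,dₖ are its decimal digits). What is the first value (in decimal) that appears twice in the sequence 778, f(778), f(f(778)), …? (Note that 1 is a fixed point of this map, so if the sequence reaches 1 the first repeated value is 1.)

778 → 7³ + 7³ + 8³ = 1198
1198 → 1³ + 1³ + 9³ + 8³ = 1243
1243 → 1³ + 2³ + 4³ + 3³ = 100
100 → 1³ + 0³ + 0³ = 1  — reached the fixed point 1.
1 → 1, so 1 is the first repeated value.

1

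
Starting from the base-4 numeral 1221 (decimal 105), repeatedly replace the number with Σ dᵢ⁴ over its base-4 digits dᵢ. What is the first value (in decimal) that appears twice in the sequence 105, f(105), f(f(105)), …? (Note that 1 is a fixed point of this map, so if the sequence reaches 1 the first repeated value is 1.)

105 = (1,2,2,1)_4 → 1⁴ + 2⁴ + 2⁴ + 1⁴ = 1 + 16 + 16 + 1 = 34
34 = (2,0,2)_4 → 2⁴ + 0⁴ + 2⁴ = 16 + 0 + 16 = 32
32 = (2,0,0)_4 → 2⁴ + 0⁴ + 0⁴ = 16 + 0 + 0 = 16
16 = (1,0,0)_4 → 1⁴ + 0⁴ + 0⁴ = 1 + 0 + 0 = 1  — reached the fixed point 1.
1 → 1, so 1 is the first repeated value.

1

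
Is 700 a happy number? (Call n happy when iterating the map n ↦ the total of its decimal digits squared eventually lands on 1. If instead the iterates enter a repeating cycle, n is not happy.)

700 → 49
49 → 97
97 → 130
130 → 10
10 → 1  — reached 1.

happy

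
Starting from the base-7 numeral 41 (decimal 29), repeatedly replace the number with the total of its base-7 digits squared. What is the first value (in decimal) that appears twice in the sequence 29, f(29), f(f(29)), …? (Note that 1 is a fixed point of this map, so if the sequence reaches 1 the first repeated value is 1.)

29

29 = (4,1)_7 → 4² + 1² = 16 + 1 = 17
17 = (2,3)_7 → 2² + 3² = 4 + 9 = 13
13 = (1,6)_7 → 1² + 6² = 1 + 36 = 37
37 = (5,2)_7 → 5² + 2² = 25 + 4 = 29  — 29 already appeared earlier.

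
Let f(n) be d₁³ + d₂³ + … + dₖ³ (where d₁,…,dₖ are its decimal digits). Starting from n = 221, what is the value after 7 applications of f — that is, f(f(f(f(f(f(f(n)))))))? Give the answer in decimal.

737

221 → 2³ + 2³ + 1³ = 8 + 8 + 1 = 17
17 → 1³ + 7³ = 1 + 343 = 344
344 → 3³ + 4³ + 4³ = 27 + 64 + 64 = 155
155 → 1³ + 5³ + 5³ = 1 + 125 + 125 = 251
251 → 2³ + 5³ + 1³ = 8 + 125 + 1 = 134
134 → 1³ + 3³ + 4³ = 1 + 27 + 64 = 92
92 → 9³ + 2³ = 729 + 8 = 737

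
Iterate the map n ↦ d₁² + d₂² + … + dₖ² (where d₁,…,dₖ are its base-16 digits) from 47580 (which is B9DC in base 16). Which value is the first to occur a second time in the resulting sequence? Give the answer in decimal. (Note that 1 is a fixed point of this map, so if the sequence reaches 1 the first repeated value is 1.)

47580 = (11,9,13,12)_16 → 11² + 9² + 13² + 12² = 515
515 = (2,0,3)_16 → 2² + 0² + 3² = 13
13 = (13)_16 → 13² = 169
169 = (10,9)_16 → 10² + 9² = 181
181 = (11,5)_16 → 11² + 5² = 146
146 = (9,2)_16 → 9² + 2² = 85
85 = (5,5)_16 → 5² + 5² = 50
50 = (3,2)_16 → 3² + 2² = 13  — 13 already appeared earlier.

13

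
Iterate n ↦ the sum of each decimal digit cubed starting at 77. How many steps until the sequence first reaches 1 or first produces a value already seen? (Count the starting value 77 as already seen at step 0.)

77 → 7³ + 7³ = 343 + 343 = 686
686 → 6³ + 8³ + 6³ = 216 + 512 + 216 = 944
944 → 9³ + 4³ + 4³ = 729 + 64 + 64 = 857
857 → 8³ + 5³ + 7³ = 512 + 125 + 343 = 980
980 → 9³ + 8³ + 0³ = 729 + 512 + 0 = 1241
1241 → 1³ + 2³ + 4³ + 1³ = 1 + 8 + 64 + 1 = 74
74 → 7³ + 4³ = 343 + 64 = 407
407 → 4³ + 0³ + 7³ = 64 + 0 + 343 = 407  — 407 repeats.
That took 8 steps.

8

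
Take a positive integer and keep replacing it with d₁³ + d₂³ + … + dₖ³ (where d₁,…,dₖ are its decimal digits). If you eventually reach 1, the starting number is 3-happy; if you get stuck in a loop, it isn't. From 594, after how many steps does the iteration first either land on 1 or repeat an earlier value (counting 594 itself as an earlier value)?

594 → 918
918 → 1242
1242 → 81
81 → 513
513 → 153
153 → 153  — 153 repeats.
That took 6 steps.

6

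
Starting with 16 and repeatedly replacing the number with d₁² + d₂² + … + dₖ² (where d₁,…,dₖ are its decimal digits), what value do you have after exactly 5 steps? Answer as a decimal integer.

16 → 1² + 6² = 1 + 36 = 37
37 → 3² + 7² = 9 + 49 = 58
58 → 5² + 8² = 25 + 64 = 89
89 → 8² + 9² = 64 + 81 = 145
145 → 1² + 4² + 5² = 1 + 16 + 25 = 42

42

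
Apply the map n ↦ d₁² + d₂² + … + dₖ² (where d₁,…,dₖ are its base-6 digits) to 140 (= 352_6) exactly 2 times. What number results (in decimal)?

5

140 = (3,5,2)_6 → 3² + 5² + 2² = 38
38 = (1,0,2)_6 → 1² + 0² + 2² = 5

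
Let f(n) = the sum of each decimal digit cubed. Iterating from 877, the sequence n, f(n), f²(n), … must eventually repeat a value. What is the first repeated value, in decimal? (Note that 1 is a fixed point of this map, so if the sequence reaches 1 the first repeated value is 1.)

1

877 → 8³ + 7³ + 7³ = 512 + 343 + 343 = 1198
1198 → 1³ + 1³ + 9³ + 8³ = 1 + 1 + 729 + 512 = 1243
1243 → 1³ + 2³ + 4³ + 3³ = 1 + 8 + 64 + 27 = 100
100 → 1³ + 0³ + 0³ = 1 + 0 + 0 = 1  — reached the fixed point 1.
1 → 1, so 1 is the first repeated value.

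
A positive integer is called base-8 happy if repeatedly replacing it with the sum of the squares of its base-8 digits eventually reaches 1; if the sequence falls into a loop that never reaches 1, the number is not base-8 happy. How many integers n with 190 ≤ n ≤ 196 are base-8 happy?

190: 190 → 89 → 11 → 10 → 5 → 25 → 10  — not base-8 happy
191: 191 → 102 → 53 → 61 → 74 → 6 → 36 → 32 → 16 → 4 → 16  — not base-8 happy
192: 192 → 9 → 2 → 4 → 16 → 4  — not base-8 happy
193: 193 → 10 → 5 → 25 → 10  — not base-8 happy
194: 194 → 13 → 26 → 13  — not base-8 happy
195: 195 → 18 → 8 → 1  — base-8 happy
196: 196 → 25 → 10 → 5 → 25  — not base-8 happy
base-8 happy: 195

1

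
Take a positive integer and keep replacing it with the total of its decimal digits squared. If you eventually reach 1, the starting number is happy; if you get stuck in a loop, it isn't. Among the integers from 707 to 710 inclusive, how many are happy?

707: 707 → 98 → 145 → 42 → 20 → 4 → 16 → 37 → 58 → 89 → 145  (repeats 145)
708: 708 → 113 → 11 → 2 → 4 → 16 → 37 → 58 → 89 → 145 → 42 → 20 → 4  (repeats 4)
709: 709 → 130 → 10 → 1  (reaches 1)
710: 710 → 50 → 25 → 29 → 85 → 89 → 145 → 42 → 20 → 4 → 16 → 37 → 58 → 89  (repeats 89)
happy: 709

1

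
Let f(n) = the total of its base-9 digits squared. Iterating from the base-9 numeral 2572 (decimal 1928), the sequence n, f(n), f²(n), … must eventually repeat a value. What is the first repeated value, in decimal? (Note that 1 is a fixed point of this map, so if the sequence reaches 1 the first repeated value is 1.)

1928 = (2,5,7,2)_9 → 2² + 5² + 7² + 2² = 82
82 = (1,0,1)_9 → 1² + 0² + 1² = 2
2 = (2)_9 → 2² = 4
4 = (4)_9 → 4² = 16
16 = (1,7)_9 → 1² + 7² = 50
50 = (5,5)_9 → 5² + 5² = 50  — 50 already appeared earlier.

50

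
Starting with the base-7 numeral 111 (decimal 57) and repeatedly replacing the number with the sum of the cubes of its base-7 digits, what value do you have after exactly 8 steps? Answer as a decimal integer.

57 = (1,1,1)_7 → 1³ + 1³ + 1³ = 3
3 = (3)_7 → 3³ = 27
27 = (3,6)_7 → 3³ + 6³ = 243
243 = (4,6,5)_7 → 4³ + 6³ + 5³ = 405
405 = (1,1,1,6)_7 → 1³ + 1³ + 1³ + 6³ = 219
219 = (4,3,2)_7 → 4³ + 3³ + 2³ = 99
99 = (2,0,1)_7 → 2³ + 0³ + 1³ = 9
9 = (1,2)_7 → 1³ + 2³ = 9

9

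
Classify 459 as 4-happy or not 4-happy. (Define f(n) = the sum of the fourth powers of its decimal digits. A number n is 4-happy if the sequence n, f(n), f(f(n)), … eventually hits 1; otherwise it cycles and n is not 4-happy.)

not 4-happy

459 → 4⁴ + 5⁴ + 9⁴ = 256 + 625 + 6561 = 7442
7442 → 7⁴ + 4⁴ + 4⁴ + 2⁴ = 2401 + 256 + 256 + 16 = 2929
2929 → 2⁴ + 9⁴ + 2⁴ + 9⁴ = 16 + 6561 + 16 + 6561 = 13154
13154 → 1⁴ + 3⁴ + 1⁴ + 5⁴ + 4⁴ = 1 + 81 + 1 + 625 + 256 = 964
964 → 9⁴ + 6⁴ + 4⁴ = 6561 + 1296 + 256 = 8113
8113 → 8⁴ + 1⁴ + 1⁴ + 3⁴ = 4096 + 1 + 1 + 81 = 4179
4179 → 4⁴ + 1⁴ + 7⁴ + 9⁴ = 256 + 1 + 2401 + 6561 = 9219
9219 → 9⁴ + 2⁴ + 1⁴ + 9⁴ = 6561 + 16 + 1 + 6561 = 13139
13139 → 1⁴ + 3⁴ + 1⁴ + 3⁴ + 9⁴ = 1 + 81 + 1 + 81 + 6561 = 6725
6725 → 6⁴ + 7⁴ + 2⁴ + 5⁴ = 1296 + 2401 + 16 + 625 = 4338
4338 → 4⁴ + 3⁴ + 3⁴ + 8⁴ = 256 + 81 + 81 + 4096 = 4514
4514 → 4⁴ + 5⁴ + 1⁴ + 4⁴ = 256 + 625 + 1 + 256 = 1138
1138 → 1⁴ + 1⁴ + 3⁴ + 8⁴ = 1 + 1 + 81 + 4096 = 4179  — 4179 already seen; the sequence cycles without reaching 1.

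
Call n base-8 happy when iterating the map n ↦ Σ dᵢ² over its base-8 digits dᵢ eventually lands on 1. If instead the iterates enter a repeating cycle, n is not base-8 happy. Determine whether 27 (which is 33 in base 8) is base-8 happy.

27 = (3,3)_8 → 3² + 3² = 9 + 9 = 18
18 = (2,2)_8 → 2² + 2² = 4 + 4 = 8
8 = (1,0)_8 → 1² + 0² = 1 + 0 = 1  — reached 1.

base-8 happy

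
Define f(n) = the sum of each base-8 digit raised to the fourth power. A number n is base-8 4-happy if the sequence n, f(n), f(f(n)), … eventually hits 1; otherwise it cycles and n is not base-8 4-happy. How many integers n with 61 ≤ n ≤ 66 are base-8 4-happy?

1

61: 61 → 3026 → 3058 → 4338 → 1394 → 1953 → 1634 → 354 → 897 → 1298 → 304 → 1552 → 97 → 258 → 272 → 272  — not base-8 4-happy
62: 62 → 3697 → 3699 → 3779 → 2563 → 706 → 98 → 273 → 273  — not base-8 4-happy
63: 63 → 4802 → 99 → 338 → 657 → 34 → 272 → 272  — not base-8 4-happy
64: 64 → 1  — base-8 4-happy
65: 65 → 2 → 16 → 16  — not base-8 4-happy
66: 66 → 17 → 17  — not base-8 4-happy
base-8 4-happy: 64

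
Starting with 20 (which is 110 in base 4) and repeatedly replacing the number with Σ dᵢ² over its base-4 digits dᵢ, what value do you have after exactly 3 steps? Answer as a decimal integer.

1

20 = (1,1,0)_4 → 1² + 1² + 0² = 1 + 1 + 0 = 2
2 = (2)_4 → 2² = 4
4 = (1,0)_4 → 1² + 0² = 1 + 0 = 1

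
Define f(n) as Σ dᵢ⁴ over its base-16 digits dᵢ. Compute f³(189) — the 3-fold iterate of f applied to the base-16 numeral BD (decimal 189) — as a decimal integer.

189 = (11,13)_16 → 11⁴ + 13⁴ = 14641 + 28561 = 43202
43202 = (10,8,12,2)_16 → 10⁴ + 8⁴ + 12⁴ + 2⁴ = 10000 + 4096 + 20736 + 16 = 34848
34848 = (8,8,2,0)_16 → 8⁴ + 8⁴ + 2⁴ + 0⁴ = 4096 + 4096 + 16 + 0 = 8208

8208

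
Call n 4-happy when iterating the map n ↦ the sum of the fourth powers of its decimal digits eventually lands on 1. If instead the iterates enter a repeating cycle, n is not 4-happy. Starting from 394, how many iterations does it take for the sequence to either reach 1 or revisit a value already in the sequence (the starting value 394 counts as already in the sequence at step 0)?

10

394 → 6898
6898 → 16049
16049 → 8114
8114 → 4354
4354 → 1218
1218 → 4114
4114 → 514
514 → 882
882 → 8208
8208 → 8208  — 8208 repeats.
That took 10 steps.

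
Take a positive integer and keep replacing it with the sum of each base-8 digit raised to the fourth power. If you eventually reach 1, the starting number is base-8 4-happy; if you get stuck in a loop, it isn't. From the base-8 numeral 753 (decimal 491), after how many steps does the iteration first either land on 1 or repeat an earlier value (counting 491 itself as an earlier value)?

11

491 = (7,5,3)_8 → 3107
3107 = (6,0,4,3)_8 → 1633
1633 = (3,1,4,1)_8 → 339
339 = (5,2,3)_8 → 722
722 = (1,3,2,2)_8 → 114
114 = (1,6,2)_8 → 1313
1313 = (2,4,4,1)_8 → 529
529 = (1,0,2,1)_8 → 18
18 = (2,2)_8 → 32
32 = (4,0)_8 → 256
256 = (4,0,0)_8 → 256  — 256 repeats.
That took 11 steps.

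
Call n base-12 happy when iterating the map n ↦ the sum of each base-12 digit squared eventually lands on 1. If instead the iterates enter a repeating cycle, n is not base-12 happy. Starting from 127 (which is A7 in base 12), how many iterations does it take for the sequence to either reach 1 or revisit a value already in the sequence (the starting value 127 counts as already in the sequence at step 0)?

12

127 = (10,7)_12 → 10² + 7² = 149
149 = (1,0,5)_12 → 1² + 0² + 5² = 26
26 = (2,2)_12 → 2² + 2² = 8
8 = (8)_12 → 8² = 64
64 = (5,4)_12 → 5² + 4² = 41
41 = (3,5)_12 → 3² + 5² = 34
34 = (2,10)_12 → 2² + 10² = 104
104 = (8,8)_12 → 8² + 8² = 128
128 = (10,8)_12 → 10² + 8² = 164
164 = (1,1,8)_12 → 1² + 1² + 8² = 66
66 = (5,6)_12 → 5² + 6² = 61
61 = (5,1)_12 → 5² + 1² = 26  — 26 repeats.
That took 12 steps.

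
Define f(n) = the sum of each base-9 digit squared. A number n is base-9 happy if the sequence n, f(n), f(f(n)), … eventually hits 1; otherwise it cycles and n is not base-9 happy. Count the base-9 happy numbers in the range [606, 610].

2

606: 606 → 74 → 68 → 74  — not base-9 happy
607: 607 → 81 → 1  — base-9 happy
608: 608 → 90 → 2 → 4 → 16 → 50 → 50  — not base-9 happy
609: 609 → 101 → 9 → 1  — base-9 happy
610: 610 → 114 → 46 → 26 → 68 → 74 → 68  — not base-9 happy
base-9 happy: 607, 609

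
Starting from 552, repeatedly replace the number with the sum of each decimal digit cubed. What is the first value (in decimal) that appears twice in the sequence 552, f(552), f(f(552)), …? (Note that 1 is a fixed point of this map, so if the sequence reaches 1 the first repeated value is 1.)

552 → 5³ + 5³ + 2³ = 125 + 125 + 8 = 258
258 → 2³ + 5³ + 8³ = 8 + 125 + 512 = 645
645 → 6³ + 4³ + 5³ = 216 + 64 + 125 = 405
405 → 4³ + 0³ + 5³ = 64 + 0 + 125 = 189
189 → 1³ + 8³ + 9³ = 1 + 512 + 729 = 1242
1242 → 1³ + 2³ + 4³ + 2³ = 1 + 8 + 64 + 8 = 81
81 → 8³ + 1³ = 512 + 1 = 513
513 → 5³ + 1³ + 3³ = 125 + 1 + 27 = 153
153 → 1³ + 5³ + 3³ = 1 + 125 + 27 = 153  — 153 already appeared earlier.

153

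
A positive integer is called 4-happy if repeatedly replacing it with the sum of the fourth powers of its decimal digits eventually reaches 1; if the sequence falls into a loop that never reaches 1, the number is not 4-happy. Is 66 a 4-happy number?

not 4-happy

66 → 2592
2592 → 7218
7218 → 6514
6514 → 2178
2178 → 6514  — 6514 already seen; the sequence cycles without reaching 1.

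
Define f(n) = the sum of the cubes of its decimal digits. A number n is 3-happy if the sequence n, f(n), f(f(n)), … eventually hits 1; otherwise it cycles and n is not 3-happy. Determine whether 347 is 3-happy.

not 3-happy

347 → 3³ + 4³ + 7³ = 27 + 64 + 343 = 434
434 → 4³ + 3³ + 4³ = 64 + 27 + 64 = 155
155 → 1³ + 5³ + 5³ = 1 + 125 + 125 = 251
251 → 2³ + 5³ + 1³ = 8 + 125 + 1 = 134
134 → 1³ + 3³ + 4³ = 1 + 27 + 64 = 92
92 → 9³ + 2³ = 729 + 8 = 737
737 → 7³ + 3³ + 7³ = 343 + 27 + 343 = 713
713 → 7³ + 1³ + 3³ = 343 + 1 + 27 = 371
371 → 3³ + 7³ + 1³ = 27 + 343 + 1 = 371  — 371 already seen; the sequence cycles without reaching 1.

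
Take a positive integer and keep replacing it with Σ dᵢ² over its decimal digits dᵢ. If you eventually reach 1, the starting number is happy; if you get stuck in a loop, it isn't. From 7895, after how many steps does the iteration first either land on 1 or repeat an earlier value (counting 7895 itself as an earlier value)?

4

7895 → 7² + 8² + 9² + 5² = 219
219 → 2² + 1² + 9² = 86
86 → 8² + 6² = 100
100 → 1² + 0² + 0² = 1  — reached 1.
That took 4 steps.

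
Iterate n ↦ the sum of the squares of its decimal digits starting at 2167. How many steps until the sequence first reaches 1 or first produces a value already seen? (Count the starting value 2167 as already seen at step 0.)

13

2167 → 90
90 → 81
81 → 65
65 → 61
61 → 37
37 → 58
58 → 89
89 → 145
145 → 42
42 → 20
20 → 4
4 → 16
16 → 37  — 37 repeats.
That took 13 steps.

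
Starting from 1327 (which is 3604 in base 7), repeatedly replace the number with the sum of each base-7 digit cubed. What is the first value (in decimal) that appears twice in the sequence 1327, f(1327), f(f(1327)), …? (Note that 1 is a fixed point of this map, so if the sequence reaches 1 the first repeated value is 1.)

1

1327 = (3,6,0,4)_7 → 3³ + 6³ + 0³ + 4³ = 27 + 216 + 0 + 64 = 307
307 = (6,1,6)_7 → 6³ + 1³ + 6³ = 216 + 1 + 216 = 433
433 = (1,1,5,6)_7 → 1³ + 1³ + 5³ + 6³ = 1 + 1 + 125 + 216 = 343
343 = (1,0,0,0)_7 → 1³ + 0³ + 0³ + 0³ = 1 + 0 + 0 + 0 = 1  — reached the fixed point 1.
1 → 1, so 1 is the first repeated value.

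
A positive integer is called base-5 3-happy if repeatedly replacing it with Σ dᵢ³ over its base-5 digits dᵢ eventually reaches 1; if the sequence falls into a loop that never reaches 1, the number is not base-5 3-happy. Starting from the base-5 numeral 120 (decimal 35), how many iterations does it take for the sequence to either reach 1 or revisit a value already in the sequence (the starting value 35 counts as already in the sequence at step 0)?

3

35 = (1,2,0)_5 → 1³ + 2³ + 0³ = 1 + 8 + 0 = 9
9 = (1,4)_5 → 1³ + 4³ = 1 + 64 = 65
65 = (2,3,0)_5 → 2³ + 3³ + 0³ = 8 + 27 + 0 = 35  — 35 repeats.
That took 3 steps.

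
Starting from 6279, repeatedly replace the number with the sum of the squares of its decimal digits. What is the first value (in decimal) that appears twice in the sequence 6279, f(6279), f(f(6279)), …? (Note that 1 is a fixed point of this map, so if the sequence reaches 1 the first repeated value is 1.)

89

6279 → 170
170 → 50
50 → 25
25 → 29
29 → 85
85 → 89
89 → 145
145 → 42
42 → 20
20 → 4
4 → 16
16 → 37
37 → 58
58 → 89  — 89 already appeared earlier.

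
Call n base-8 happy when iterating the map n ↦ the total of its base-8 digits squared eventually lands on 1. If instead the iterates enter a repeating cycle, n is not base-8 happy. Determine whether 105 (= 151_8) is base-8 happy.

base-8 happy

105 = (1,5,1)_8 → 1² + 5² + 1² = 27
27 = (3,3)_8 → 3² + 3² = 18
18 = (2,2)_8 → 2² + 2² = 8
8 = (1,0)_8 → 1² + 0² = 1  — reached 1.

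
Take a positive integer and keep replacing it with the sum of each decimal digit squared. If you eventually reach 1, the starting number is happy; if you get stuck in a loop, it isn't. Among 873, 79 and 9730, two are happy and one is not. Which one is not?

873: 873 → 122 → 9 → 81 → 65 → 61 → 37 → 58 → 89 → 145 → 42 → 20 → 4 → 16 → 37  — repeats 37 (not happy)
79: 79 → 130 → 10 → 1  — reaches 1 (happy)
9730: 9730 → 139 → 91 → 82 → 68 → 100 → 1  — reaches 1 (happy)

873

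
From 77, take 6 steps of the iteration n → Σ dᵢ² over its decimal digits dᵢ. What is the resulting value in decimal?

16

77 → 7² + 7² = 98
98 → 9² + 8² = 145
145 → 1² + 4² + 5² = 42
42 → 4² + 2² = 20
20 → 2² + 0² = 4
4 → 4² = 16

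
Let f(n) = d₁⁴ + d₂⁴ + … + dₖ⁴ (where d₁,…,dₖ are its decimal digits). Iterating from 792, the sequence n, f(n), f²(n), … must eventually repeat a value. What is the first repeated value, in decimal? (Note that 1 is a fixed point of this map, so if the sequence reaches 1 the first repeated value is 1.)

8208

792 → 7⁴ + 9⁴ + 2⁴ = 2401 + 6561 + 16 = 8978
8978 → 8⁴ + 9⁴ + 7⁴ + 8⁴ = 4096 + 6561 + 2401 + 4096 = 17154
17154 → 1⁴ + 7⁴ + 1⁴ + 5⁴ + 4⁴ = 1 + 2401 + 1 + 625 + 256 = 3284
3284 → 3⁴ + 2⁴ + 8⁴ + 4⁴ = 81 + 16 + 4096 + 256 = 4449
4449 → 4⁴ + 4⁴ + 4⁴ + 9⁴ = 256 + 256 + 256 + 6561 = 7329
7329 → 7⁴ + 3⁴ + 2⁴ + 9⁴ = 2401 + 81 + 16 + 6561 = 9059
9059 → 9⁴ + 0⁴ + 5⁴ + 9⁴ = 6561 + 0 + 625 + 6561 = 13747
13747 → 1⁴ + 3⁴ + 7⁴ + 4⁴ + 7⁴ = 1 + 81 + 2401 + 256 + 2401 = 5140
5140 → 5⁴ + 1⁴ + 4⁴ + 0⁴ = 625 + 1 + 256 + 0 = 882
882 → 8⁴ + 8⁴ + 2⁴ = 4096 + 4096 + 16 = 8208
8208 → 8⁴ + 2⁴ + 0⁴ + 8⁴ = 4096 + 16 + 0 + 4096 = 8208  — 8208 already appeared earlier.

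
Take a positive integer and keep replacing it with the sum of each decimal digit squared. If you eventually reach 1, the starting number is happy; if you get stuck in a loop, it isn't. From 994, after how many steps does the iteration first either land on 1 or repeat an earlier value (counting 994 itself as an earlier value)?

14

994 → 9² + 9² + 4² = 81 + 81 + 16 = 178
178 → 1² + 7² + 8² = 1 + 49 + 64 = 114
114 → 1² + 1² + 4² = 1 + 1 + 16 = 18
18 → 1² + 8² = 1 + 64 = 65
65 → 6² + 5² = 36 + 25 = 61
61 → 6² + 1² = 36 + 1 = 37
37 → 3² + 7² = 9 + 49 = 58
58 → 5² + 8² = 25 + 64 = 89
89 → 8² + 9² = 64 + 81 = 145
145 → 1² + 4² + 5² = 1 + 16 + 25 = 42
42 → 4² + 2² = 16 + 4 = 20
20 → 2² + 0² = 4 + 0 = 4
4 → 4² = 16
16 → 1² + 6² = 1 + 36 = 37  — 37 repeats.
That took 14 steps.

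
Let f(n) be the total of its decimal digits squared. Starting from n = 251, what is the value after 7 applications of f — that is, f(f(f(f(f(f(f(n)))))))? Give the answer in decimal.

251 → 2² + 5² + 1² = 4 + 25 + 1 = 30
30 → 3² + 0² = 9 + 0 = 9
9 → 9² = 81
81 → 8² + 1² = 64 + 1 = 65
65 → 6² + 5² = 36 + 25 = 61
61 → 6² + 1² = 36 + 1 = 37
37 → 3² + 7² = 9 + 49 = 58

58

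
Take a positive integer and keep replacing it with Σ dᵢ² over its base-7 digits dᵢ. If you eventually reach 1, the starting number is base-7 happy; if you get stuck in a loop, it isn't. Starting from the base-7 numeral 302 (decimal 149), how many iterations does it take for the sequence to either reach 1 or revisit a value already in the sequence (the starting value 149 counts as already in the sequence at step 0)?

5

149 = (3,0,2)_7 → 3² + 0² + 2² = 13
13 = (1,6)_7 → 1² + 6² = 37
37 = (5,2)_7 → 5² + 2² = 29
29 = (4,1)_7 → 4² + 1² = 17
17 = (2,3)_7 → 2² + 3² = 13  — 13 repeats.
That took 5 steps.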